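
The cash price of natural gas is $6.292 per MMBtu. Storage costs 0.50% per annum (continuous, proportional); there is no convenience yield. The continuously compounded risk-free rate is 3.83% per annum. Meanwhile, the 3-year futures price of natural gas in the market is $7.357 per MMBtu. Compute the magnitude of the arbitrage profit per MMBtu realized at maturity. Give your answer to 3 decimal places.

$0.192 per MMBtu

Fair futures: F* = S·e^(carry·T), with carry = (r + u) = 0.0383 + 0.0050 = 0.0433
F* = 6.292 · e^(0.0433 × 3) = 6.292 · e^0.129900 = 6.292 × 1.138715 = $7.1648
Market $7.357 > fair $7.1648: forward overpriced → cash-and-carry (buy spot, short the forward).
At maturity, profit = |F_mkt − F*| = |7.357 − 7.1648| = $0.192 per MMBtu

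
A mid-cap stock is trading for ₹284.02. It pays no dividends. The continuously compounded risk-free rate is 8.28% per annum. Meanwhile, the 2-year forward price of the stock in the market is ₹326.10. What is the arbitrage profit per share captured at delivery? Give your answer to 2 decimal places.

Fair forward: F* = S·e^(carry·T), with carry = r = 0.0828
F* = 284.02 · e^(0.0828 × 2) = 284.02 · e^0.165600 = 284.02 × 1.180101 = ₹335.1723
Market ₹326.10 < fair ₹335.1723: forward underpriced → reverse cash-and-carry (short spot, go long the forward).
At maturity, profit = |F_mkt − F*| = |326.10 − 335.1723| = ₹9.07 per share

₹9.07 per share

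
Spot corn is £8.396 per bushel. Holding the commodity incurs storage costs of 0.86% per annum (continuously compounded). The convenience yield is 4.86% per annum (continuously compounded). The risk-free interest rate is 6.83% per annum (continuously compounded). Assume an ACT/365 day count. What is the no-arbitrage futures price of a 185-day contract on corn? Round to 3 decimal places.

Net carry = r + u − y = 0.0683 + 0.0086 − 0.0486 = 0.0283
F = S·e^((r+u−y)T) = 8.396 · e^(0.0283 × 185/365) = 8.396 · e^0.014344
= 8.396 × 1.014447 = £8.517 per bushel

£8.517 per bushel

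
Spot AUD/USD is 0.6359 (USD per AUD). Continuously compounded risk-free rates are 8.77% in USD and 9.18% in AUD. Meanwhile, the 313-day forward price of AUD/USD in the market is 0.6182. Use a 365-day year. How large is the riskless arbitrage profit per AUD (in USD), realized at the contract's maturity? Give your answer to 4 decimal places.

0.0155 per AUD (in USD)

Fair forward: F* = S·e^(carry·T), with carry = (r_USD − r_AUD) = 0.0877 − 0.0918 = -0.0041
F* = 0.6359 · e^(-0.0041 × 313/365) = 0.6359 · e^-0.003516 = 0.6359 × 0.996490 = 0.6337
Market 0.6182 < fair 0.6337: forward underpriced → reverse cash-and-carry (short spot, go long the forward).
At maturity, profit = |F_mkt − F*| = |0.6182 − 0.6337| = 0.0155 per AUD (in USD)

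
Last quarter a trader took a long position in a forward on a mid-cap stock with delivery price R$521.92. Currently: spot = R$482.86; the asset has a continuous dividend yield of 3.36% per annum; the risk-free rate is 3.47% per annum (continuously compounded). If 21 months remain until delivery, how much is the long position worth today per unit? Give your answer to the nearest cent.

-R$35.88

Current fair forward for the remaining 21 months: F = S·e^((r − q)·T), (r − q) = 0.0347 − 0.0336 = 0.0011
F = 482.86 · e^(0.0011 × 21/12) = 482.86 × 1.001927 = 483.7905
Value of long forward = (F − K)·e^(−rT) = (483.7905 − 521.92) · e^(−0.0347·21/12)
= -38.1295 × 0.941082 = -35.88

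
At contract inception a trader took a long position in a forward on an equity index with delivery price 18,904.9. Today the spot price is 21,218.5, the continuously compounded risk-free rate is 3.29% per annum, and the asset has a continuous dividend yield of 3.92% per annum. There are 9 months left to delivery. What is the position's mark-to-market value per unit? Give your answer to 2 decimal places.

2159.63

Current fair forward for the remaining 9 months: F = S·e^((r − q)·T), (r − q) = 0.0329 − 0.0392 = -0.0063
F = 21218.5 · e^(-0.0063 × 9/12) = 21218.5 × 0.99528615 = 21118.4792
Value of long forward = (F − K)·e^(−rT) = (21118.4792 − 18904.9) · e^(−0.0329·9/12)
= 2213.5792 × 0.97562694 = 2159.63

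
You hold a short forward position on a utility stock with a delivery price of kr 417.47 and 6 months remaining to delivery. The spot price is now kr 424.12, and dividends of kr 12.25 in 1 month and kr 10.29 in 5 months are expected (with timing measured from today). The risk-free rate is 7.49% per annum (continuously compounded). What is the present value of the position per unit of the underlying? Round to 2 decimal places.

kr 0.15

PV(remaining dividends) I = 12.25·e^(−0.0749·1/12) + 10.29·e^(−0.0749·5/12) = 22.1476
Current forward F = (S − I)·e^(rT) = (424.12 − 22.1476)·e^(0.0749·6/12) = 401.9724 × 1.038160 = 417.3117
Value (long) = (F − K)·e^(−rT) = (417.3117 − 417.47) × 0.963243 = -0.1525
Short position value = −(long value) = kr 0.15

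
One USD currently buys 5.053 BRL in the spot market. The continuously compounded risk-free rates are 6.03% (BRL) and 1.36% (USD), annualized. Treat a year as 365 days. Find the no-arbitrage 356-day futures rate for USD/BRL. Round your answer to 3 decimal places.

5.288

F = S·e^((r_BRL − r_USD)T) = 5.053 · e^((0.0603 − 0.0136) × 356/365)
= 5.053 · e^0.045548 = 5.053 × 1.046601
F = 5.288 BRL per USD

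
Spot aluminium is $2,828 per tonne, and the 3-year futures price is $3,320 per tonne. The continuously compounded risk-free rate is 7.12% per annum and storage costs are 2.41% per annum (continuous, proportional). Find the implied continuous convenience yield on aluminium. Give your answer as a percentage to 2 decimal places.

4.18%

F = S·e^((r+u−y)T) ⇒ (r+u−y) = ln(F/S)/T
ln(3320/2828) = 0.160395; /T ⇒ 0.053465
y = r + u − ln(F/S)/T = 0.0712 + 0.0241 − 0.053465 = 0.041835
y = 4.18%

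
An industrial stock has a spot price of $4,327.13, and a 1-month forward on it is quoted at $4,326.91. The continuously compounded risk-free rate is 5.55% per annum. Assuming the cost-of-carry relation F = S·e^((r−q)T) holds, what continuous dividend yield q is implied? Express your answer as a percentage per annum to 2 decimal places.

From F = S·e^((r−q)T): (r − q) = ln(F/S)/T
ln(4326.91/4327.13) = ln(0.999949) = -0.000051
(r − q) = -0.000051 / (1/12) = -0.000612
q = r − ln(F/S)/T = 0.0555 + 0.000612 = 0.056112
q = 5.61%

5.61%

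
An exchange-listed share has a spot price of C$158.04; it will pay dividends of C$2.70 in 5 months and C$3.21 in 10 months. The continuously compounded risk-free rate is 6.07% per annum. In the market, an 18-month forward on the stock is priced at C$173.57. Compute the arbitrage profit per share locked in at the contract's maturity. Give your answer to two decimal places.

C$6.69 per share

PV(dividends) I = 2.70·e^(−0.0607·5/12) + 3.21·e^(−0.0607·10/12) = 5.6842
Fair forward F* = (S − I)·e^(rT) = (158.04 − 5.6842)·e^0.091050 = 152.3558 × 1.095324 = 166.8790
Market C$173.57 > fair 166.8790: forward overpriced → cash-and-carry (borrow at r, buy the stock and collect the dividends, short the forward).
Profit at T = |F_mkt − F*| = |173.57 − 166.8790| = C$6.69 per share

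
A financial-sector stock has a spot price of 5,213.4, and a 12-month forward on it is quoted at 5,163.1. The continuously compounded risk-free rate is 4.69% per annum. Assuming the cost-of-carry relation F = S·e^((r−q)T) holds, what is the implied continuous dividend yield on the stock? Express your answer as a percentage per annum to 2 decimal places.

From F = S·e^((r−q)T): (r − q) = ln(F/S)/T
ln(5163.1/5213.4) = ln(0.990352) = -0.009695
(r − q) = -0.009695 / (12/12) = -0.009695
q = r − ln(F/S)/T = 0.0469 + 0.009695 = 0.056595
q = 5.66%

5.66%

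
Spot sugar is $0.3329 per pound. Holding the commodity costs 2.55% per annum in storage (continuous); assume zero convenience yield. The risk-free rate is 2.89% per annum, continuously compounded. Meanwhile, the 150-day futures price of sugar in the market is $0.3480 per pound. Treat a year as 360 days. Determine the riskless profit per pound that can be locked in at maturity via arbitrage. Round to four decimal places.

Fair futures: F* = S·e^(carry·T), with carry = (r + u) = 0.0289 + 0.0255 = 0.0544
F* = 0.3329 · e^(0.0544 × 150/360) = 0.3329 · e^0.022667 = 0.3329 × 1.022926 = $0.3405
Market $0.3480 > fair $0.3405: forward overpriced → cash-and-carry (buy spot, short the forward).
At maturity, profit = |F_mkt − F*| = |0.3480 − 0.3405| = $0.0075 per pound

$0.0075 per pound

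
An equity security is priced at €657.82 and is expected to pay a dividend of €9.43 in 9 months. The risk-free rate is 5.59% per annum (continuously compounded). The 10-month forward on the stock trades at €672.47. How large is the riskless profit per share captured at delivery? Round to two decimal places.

€7.24 per share

PV(dividends) I = 9.43·e^(−0.0559·9/12) = 9.0428
Fair forward F* = (S − I)·e^(rT) = (657.82 − 9.0428)·e^0.046583 = 648.7772 × 1.047685 = 679.7141
Market €672.47 < fair 679.7141: forward underpriced → reverse cash-and-carry (short the stock, invest proceeds at r, pay the dividends, go long the forward).
Profit at T = |F_mkt − F*| = |672.47 − 679.7141| = €7.24 per share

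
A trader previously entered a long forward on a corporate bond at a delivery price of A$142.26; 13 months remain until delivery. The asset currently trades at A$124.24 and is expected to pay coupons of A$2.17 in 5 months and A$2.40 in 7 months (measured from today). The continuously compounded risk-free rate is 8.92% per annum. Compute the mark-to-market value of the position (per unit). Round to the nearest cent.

-A$9.29

PV(remaining coupons) I = 2.17·e^(−0.0892·5/12) + 2.40·e^(−0.0892·7/12) = 4.3691
Current forward F = (S − I)·e^(rT) = (124.24 − 4.3691)·e^(0.0892·13/12) = 119.8709 × 1.101456 = 132.0325
Value (long) = (F − K)·e^(−rT) = (132.0325 − 142.26) × 0.907889 = -9.2854
Value = -A$9.29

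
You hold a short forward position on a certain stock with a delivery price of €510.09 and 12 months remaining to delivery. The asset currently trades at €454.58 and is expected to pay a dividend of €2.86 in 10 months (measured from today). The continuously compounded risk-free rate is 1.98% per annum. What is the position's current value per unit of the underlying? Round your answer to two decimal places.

PV(remaining dividends) I = 2.86·e^(−0.0198·10/12) = 2.8132
Current forward F = (S − I)·e^(rT) = (454.58 − 2.8132)·e^(0.0198·12/12) = 451.7668 × 1.019997 = 460.8008
Value (long) = (F − K)·e^(−rT) = (460.8008 − 510.09) × 0.980395 = -48.3229
Short position value = −(long value) = €48.32

€48.32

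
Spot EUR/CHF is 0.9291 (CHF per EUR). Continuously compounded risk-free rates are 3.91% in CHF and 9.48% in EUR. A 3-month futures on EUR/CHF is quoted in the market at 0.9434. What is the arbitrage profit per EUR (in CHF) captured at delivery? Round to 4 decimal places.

0.0271 per EUR (in CHF)

Fair futures: F* = S·e^(carry·T), with carry = (r_CHF − r_EUR) = 0.0391 − 0.0948 = -0.0557
F* = 0.9291 · e^(-0.0557 × 3/12) = 0.9291 · e^-0.013925 = 0.9291 × 0.986172 = 0.9163
Market 0.9434 > fair 0.9163: forward overpriced → cash-and-carry (buy spot, short the forward).
At maturity, profit = |F_mkt − F*| = |0.9434 − 0.9163| = 0.0271 per EUR (in CHF)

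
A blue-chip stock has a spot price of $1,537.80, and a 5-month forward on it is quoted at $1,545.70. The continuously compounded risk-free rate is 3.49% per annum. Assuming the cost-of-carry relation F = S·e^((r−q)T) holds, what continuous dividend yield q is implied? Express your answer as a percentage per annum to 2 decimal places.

From F = S·e^((r−q)T): (r − q) = ln(F/S)/T
ln(1545.70/1537.80) = ln(1.005137) = 0.005124
(r − q) = 0.005124 / (5/12) = 0.012298
q = r − ln(F/S)/T = 0.0349 − 0.012298 = 0.022602
q = 2.26%

2.26%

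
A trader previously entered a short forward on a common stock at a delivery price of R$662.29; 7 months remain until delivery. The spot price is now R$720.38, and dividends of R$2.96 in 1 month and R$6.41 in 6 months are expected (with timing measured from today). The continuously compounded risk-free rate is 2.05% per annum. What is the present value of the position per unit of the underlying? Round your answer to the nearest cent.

-R$56.66

PV(remaining dividends) I = 2.96·e^(−0.0205·1/12) + 6.41·e^(−0.0205·6/12) = 9.2996
Current forward F = (S − I)·e^(rT) = (720.38 − 9.2996)·e^(0.0205·7/12) = 711.0804 × 1.012030 = 719.6347
Value (long) = (F − K)·e^(−rT) = (719.6347 − 662.29) × 0.988113 = 56.6630
Short position value = −(long value) = -R$56.66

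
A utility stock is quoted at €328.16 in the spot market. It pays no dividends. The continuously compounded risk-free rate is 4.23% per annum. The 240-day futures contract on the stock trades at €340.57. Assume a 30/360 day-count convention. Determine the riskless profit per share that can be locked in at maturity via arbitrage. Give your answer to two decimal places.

€3.02 per share

Fair futures: F* = S·e^(carry·T), with carry = r = 0.0423
F* = 328.16 · e^(0.0423 × 240/360) = 328.16 · e^0.028200 = 328.16 × 1.028601 = €337.5457
Market €340.57 > fair €337.5457: forward overpriced → cash-and-carry (buy spot, short the forward).
At maturity, profit = |F_mkt − F*| = |340.57 − 337.5457| = €3.02 per share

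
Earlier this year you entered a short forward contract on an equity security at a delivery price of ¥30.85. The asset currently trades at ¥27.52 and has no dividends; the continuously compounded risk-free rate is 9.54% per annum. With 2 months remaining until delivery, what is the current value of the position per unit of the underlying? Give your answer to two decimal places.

¥2.84

Current fair forward for the remaining 2 months: F = S·e^(r·T), r = 0.0954
F = 27.52 · e^(0.0954 × 2/12) = 27.52 × 1.016027 = 27.9611
Value of long forward = (F − K)·e^(−rT) = (27.9611 − 30.85) · e^(−0.0954·2/12)
= -2.8889 × 0.984226 = -2.84
Short position value = −(long value) = ¥2.84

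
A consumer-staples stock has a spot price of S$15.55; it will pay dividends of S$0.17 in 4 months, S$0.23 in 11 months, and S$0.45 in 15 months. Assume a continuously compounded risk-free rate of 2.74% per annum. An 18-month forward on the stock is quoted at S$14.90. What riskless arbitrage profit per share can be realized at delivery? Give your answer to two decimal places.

PV(dividends) I = 0.17·e^(−0.0274·4/12) + 0.23·e^(−0.0274·11/12) + 0.45·e^(−0.0274·15/12) = 0.8276
Fair forward F* = (S − I)·e^(rT) = (15.55 − 0.8276)·e^0.041100 = 14.7224 × 1.041956 = 15.3401
Market S$14.90 < fair 15.3401: forward underpriced → reverse cash-and-carry (short the stock, invest proceeds at r, pay the dividends, go long the forward).
Profit at T = |F_mkt − F*| = |14.90 − 15.3401| = S$0.44 per share

S$0.44 per share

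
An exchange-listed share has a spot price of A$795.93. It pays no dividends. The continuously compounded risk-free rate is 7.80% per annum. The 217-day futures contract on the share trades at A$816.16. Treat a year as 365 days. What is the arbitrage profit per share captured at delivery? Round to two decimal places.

A$17.55 per share

Fair futures: F* = S·e^(carry·T), with carry = r = 0.0780
F* = 795.93 · e^(0.0780 × 217/365) = 795.93 · e^0.046373 = 795.93 × 1.047465 = A$833.7088
Market A$816.16 < fair A$833.7088: forward underpriced → reverse cash-and-carry (short spot, go long the forward).
At maturity, profit = |F_mkt − F*| = |816.16 − 833.7088| = A$17.55 per share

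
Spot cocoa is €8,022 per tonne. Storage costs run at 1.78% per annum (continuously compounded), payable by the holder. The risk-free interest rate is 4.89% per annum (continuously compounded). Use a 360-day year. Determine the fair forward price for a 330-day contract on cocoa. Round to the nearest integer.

Net carry = r + u − y = 0.0489 + 0.0178 − 0.0000 = 0.0667
F = S·e^((r+u−y)T) = 8022 · e^(0.0667 × 330/360) = 8022 · e^0.061142
= 8022 × 1.063050 = €8,528 per tonne

€8,528 per tonne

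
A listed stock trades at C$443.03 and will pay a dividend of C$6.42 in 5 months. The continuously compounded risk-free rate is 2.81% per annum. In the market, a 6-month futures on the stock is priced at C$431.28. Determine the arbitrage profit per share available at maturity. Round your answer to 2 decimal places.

PV(dividends) I = 6.42·e^(−0.0281·5/12) = 6.3453
Fair futures F* = (S − I)·e^(rT) = (443.03 − 6.3453)·e^0.014050 = 436.6847 × 1.014149 = 442.8634
Market C$431.28 < fair 442.8634: forward underpriced → reverse cash-and-carry (short the stock, invest proceeds at r, pay the dividends, go long the forward).
Profit at T = |F_mkt − F*| = |431.28 − 442.8634| = C$11.58 per share

C$11.58 per share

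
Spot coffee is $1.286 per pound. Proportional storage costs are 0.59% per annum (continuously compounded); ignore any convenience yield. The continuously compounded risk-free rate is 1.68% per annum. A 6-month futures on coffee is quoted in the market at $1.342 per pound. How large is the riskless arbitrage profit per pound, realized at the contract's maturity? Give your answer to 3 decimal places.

Fair futures: F* = S·e^(carry·T), with carry = (r + u) = 0.0168 + 0.0059 = 0.0227
F* = 1.286 · e^(0.0227 × 6/12) = 1.286 · e^0.011350 = 1.286 × 1.011415 = $1.3007
Market $1.342 > fair $1.3007: forward overpriced → cash-and-carry (buy spot, short the forward).
At maturity, profit = |F_mkt − F*| = |1.342 − 1.3007| = $0.041 per pound

$0.041 per pound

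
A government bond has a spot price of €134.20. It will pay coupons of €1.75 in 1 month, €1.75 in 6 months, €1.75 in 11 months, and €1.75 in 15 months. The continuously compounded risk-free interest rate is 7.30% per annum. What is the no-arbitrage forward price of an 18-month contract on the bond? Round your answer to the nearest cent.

PV(coupons) I = 1.75·e^(−0.0730·1/12) + 1.75·e^(−0.0730·6/12) + 1.75·e^(−0.0730·11/12) + 1.75·e^(−0.0730·15/12)
I = 1.7394 + 1.6873 + 1.6367 + 1.5974 = 6.6608
F = (S − I)·e^(rT) = (134.20 − 6.6608) · e^(0.0730·18/12)
= 127.5392 · e^0.109500 = 127.5392 × 1.115720 = €142.30

€142.30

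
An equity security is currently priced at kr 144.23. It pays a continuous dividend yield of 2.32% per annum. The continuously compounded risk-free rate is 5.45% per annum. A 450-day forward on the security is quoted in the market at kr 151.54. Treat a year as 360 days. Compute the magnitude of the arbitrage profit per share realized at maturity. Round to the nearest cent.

Fair forward: F* = S·e^(carry·T), with carry = (r − q) = 0.0545 − 0.0232 = 0.0313
F* = 144.23 · e^(0.0313 × 450/360) = 144.23 · e^0.039125 = 144.23 × 1.039900 = kr 149.9848
Market kr 151.54 > fair kr 149.9848: forward overpriced → cash-and-carry (buy spot, short the forward).
At maturity, profit = |F_mkt − F*| = |151.54 − 149.9848| = kr 1.56 per share

kr 1.56 per share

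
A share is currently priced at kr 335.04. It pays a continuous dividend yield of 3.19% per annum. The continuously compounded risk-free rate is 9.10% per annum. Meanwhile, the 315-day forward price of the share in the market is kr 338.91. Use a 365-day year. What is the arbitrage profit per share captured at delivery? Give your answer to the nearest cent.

Fair forward: F* = S·e^(carry·T), with carry = (r − q) = 0.0910 − 0.0319 = 0.0591
F* = 335.04 · e^(0.0591 × 315/365) = 335.04 · e^0.051004 = 335.04 × 1.052327 = kr 352.5716
Market kr 338.91 < fair kr 352.5716: forward underpriced → reverse cash-and-carry (short spot, go long the forward).
At maturity, profit = |F_mkt − F*| = |338.91 − 352.5716| = kr 13.66 per share

kr 13.66 per share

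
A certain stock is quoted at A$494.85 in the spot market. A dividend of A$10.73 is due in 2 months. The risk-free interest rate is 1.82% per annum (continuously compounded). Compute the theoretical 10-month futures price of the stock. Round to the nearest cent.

A$491.55

PV(dividends) I = 10.73·e^(−0.0182·2/12)
I = 10.6975
F = (S − I)·e^(rT) = (494.85 − 10.6975) · e^(0.0182·10/12)
= 484.1525 · e^0.015167 = 484.1525 × 1.015283 = A$491.55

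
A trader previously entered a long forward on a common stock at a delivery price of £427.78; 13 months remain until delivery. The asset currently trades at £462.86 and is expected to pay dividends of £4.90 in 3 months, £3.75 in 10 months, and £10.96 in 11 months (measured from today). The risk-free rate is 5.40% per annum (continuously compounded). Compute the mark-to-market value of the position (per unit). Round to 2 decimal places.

£40.54

PV(remaining dividends) I = 4.90·e^(−0.0540·3/12) + 3.75·e^(−0.0540·10/12) + 10.96·e^(−0.0540·11/12) = 18.8500
Current forward F = (S − I)·e^(rT) = (462.86 − 18.8500)·e^(0.0540·13/12) = 444.0100 × 1.060245 = 470.7594
Value (long) = (F − K)·e^(−rT) = (470.7594 − 427.78) × 0.943178 = 40.5372
Value = £40.54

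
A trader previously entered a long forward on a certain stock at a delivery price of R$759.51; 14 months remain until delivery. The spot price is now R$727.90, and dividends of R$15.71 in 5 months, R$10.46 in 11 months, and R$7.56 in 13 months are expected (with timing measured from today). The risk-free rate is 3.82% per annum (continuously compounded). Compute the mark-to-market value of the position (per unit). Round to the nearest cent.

PV(remaining dividends) I = 15.71·e^(−0.0382·5/12) + 10.46·e^(−0.0382·11/12) + 7.56·e^(−0.0382·13/12) = 32.8155
Current forward F = (S − I)·e^(rT) = (727.90 − 32.8155)·e^(0.0382·14/12) = 695.0845 × 1.045575 = 726.7630
Value (long) = (F − K)·e^(−rT) = (726.7630 − 759.51) × 0.956412 = -31.3196
Value = -R$31.32

-R$31.32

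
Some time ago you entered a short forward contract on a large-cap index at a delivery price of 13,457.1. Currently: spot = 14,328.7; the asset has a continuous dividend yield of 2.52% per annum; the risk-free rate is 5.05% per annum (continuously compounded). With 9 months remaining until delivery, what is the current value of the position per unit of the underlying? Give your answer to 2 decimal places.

Current fair forward for the remaining 9 months: F = S·e^((r − q)·T), (r − q) = 0.0505 − 0.0252 = 0.0253
F = 14328.7 · e^(0.0253 × 9/12) = 14328.7 × 1.01915617 = 14603.1830
Value of long forward = (F − K)·e^(−rT) = (14603.1830 − 13457.1) · e^(−0.0505·9/12)
= 1146.0830 × 0.96283329 = 1103.49
Short position value = −(long value) = -1103.49

-1103.49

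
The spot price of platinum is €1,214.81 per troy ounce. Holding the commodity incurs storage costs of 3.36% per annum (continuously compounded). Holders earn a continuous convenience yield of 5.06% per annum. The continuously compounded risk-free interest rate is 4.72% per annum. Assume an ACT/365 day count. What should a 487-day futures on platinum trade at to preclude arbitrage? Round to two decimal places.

Net carry = r + u − y = 0.0472 + 0.0336 − 0.0506 = 0.0302
F = S·e^((r+u−y)T) = 1214.81 · e^(0.0302 × 487/365) = 1214.81 · e^0.04029425
= 1214.81 × 1.04111708 = €1,264.76 per troy ounce

€1,264.76 per troy ounce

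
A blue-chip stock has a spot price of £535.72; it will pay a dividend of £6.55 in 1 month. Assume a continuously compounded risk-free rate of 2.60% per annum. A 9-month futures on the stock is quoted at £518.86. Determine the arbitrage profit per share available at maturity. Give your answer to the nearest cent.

£20.74 per share

PV(dividends) I = 6.55·e^(−0.0260·1/12) = 6.5358
Fair futures F* = (S − I)·e^(rT) = (535.72 − 6.5358)·e^0.019500 = 529.1842 × 1.019691 = 539.6044
Market £518.86 < fair 539.6044: forward underpriced → reverse cash-and-carry (short the stock, invest proceeds at r, pay the dividends, go long the forward).
Profit at T = |F_mkt − F*| = |518.86 − 539.6044| = £20.74 per share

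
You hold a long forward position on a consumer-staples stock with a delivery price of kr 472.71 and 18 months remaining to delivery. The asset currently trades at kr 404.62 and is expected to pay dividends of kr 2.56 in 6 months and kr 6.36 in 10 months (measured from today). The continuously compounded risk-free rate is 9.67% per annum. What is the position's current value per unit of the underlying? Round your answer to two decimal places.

-kr 12.57

PV(remaining dividends) I = 2.56·e^(−0.0967·6/12) + 6.36·e^(−0.0967·10/12) = 8.3068
Current forward F = (S − I)·e^(rT) = (404.62 − 8.3068)·e^(0.0967·18/12) = 396.3132 × 1.156097 = 458.1765
Value (long) = (F − K)·e^(−rT) = (458.1765 − 472.71) × 0.864979 = -12.5712
Value = -kr 12.57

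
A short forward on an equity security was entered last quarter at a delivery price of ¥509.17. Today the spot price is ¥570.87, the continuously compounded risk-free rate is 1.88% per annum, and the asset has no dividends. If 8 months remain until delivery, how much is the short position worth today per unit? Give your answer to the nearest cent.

Current fair forward for the remaining 8 months: F = S·e^(r·T), r = 0.0188
F = 570.87 · e^(0.0188 × 8/12) = 570.87 × 1.012612 = 578.0698
Value of long forward = (F − K)·e^(−rT) = (578.0698 − 509.17) · e^(−0.0188·8/12)
= 68.8998 × 0.987545 = 68.04
Short position value = −(long value) = -¥68.04

-¥68.04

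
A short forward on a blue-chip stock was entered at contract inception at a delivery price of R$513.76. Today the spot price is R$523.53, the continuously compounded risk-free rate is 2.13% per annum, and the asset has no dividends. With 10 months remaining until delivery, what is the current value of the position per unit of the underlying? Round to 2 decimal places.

-R$18.81

Current fair forward for the remaining 10 months: F = S·e^(r·T), r = 0.0213
F = 523.53 · e^(0.0213 × 10/12) = 523.53 × 1.017908 = 532.9054
Value of long forward = (F − K)·e^(−rT) = (532.9054 − 513.76) · e^(−0.0213·10/12)
= 19.1454 × 0.982407 = 18.81
Short position value = −(long value) = -R$18.81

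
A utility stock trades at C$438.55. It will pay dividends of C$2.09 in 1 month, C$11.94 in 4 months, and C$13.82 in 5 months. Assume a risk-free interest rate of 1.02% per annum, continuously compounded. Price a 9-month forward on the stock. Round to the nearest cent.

PV(dividends) I = 2.09·e^(−0.0102·1/12) + 11.94·e^(−0.0102·4/12) + 13.82·e^(−0.0102·5/12)
I = 2.0882 + 11.8995 + 13.7614 = 27.7491
F = (S − I)·e^(rT) = (438.55 − 27.7491) · e^(0.0102·9/12)
= 410.8009 · e^0.007650 = 410.8009 × 1.007679 = C$413.96

C$413.96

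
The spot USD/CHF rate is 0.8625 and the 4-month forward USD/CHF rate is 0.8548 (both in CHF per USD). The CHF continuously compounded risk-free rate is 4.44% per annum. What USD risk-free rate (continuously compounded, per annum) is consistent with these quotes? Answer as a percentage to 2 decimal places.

F = S·e^((r_CHF − r_USD)T) ⇒ r_USD = r_CHF − ln(F/S)/T
ln(0.8548/0.8625) = -0.008968; /(4/12) = -0.026904
r_USD = 0.0444 + 0.026904 = 0.071304
r_USD = 7.13%

7.13%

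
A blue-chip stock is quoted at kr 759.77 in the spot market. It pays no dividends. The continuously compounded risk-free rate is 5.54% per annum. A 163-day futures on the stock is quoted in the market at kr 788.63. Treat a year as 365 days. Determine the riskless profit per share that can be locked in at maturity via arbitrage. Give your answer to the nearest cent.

Fair futures: F* = S·e^(carry·T), with carry = r = 0.0554
F* = 759.77 · e^(0.0554 × 163/365) = 759.77 · e^0.024740 = 759.77 × 1.025049 = kr 778.8015
Market kr 788.63 > fair kr 778.8015: forward overpriced → cash-and-carry (buy spot, short the forward).
At maturity, profit = |F_mkt − F*| = |788.63 − 778.8015| = kr 9.83 per share

kr 9.83 per share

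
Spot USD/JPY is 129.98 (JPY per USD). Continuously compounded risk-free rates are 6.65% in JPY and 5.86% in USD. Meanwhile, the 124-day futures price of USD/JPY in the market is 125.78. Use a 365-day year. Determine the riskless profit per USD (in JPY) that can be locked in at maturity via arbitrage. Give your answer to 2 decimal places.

Fair futures: F* = S·e^(carry·T), with carry = (r_JPY − r_USD) = 0.0665 − 0.0586 = 0.0079
F* = 129.98 · e^(0.0079 × 124/365) = 129.98 · e^0.002684 = 129.98 × 1.002688 = 130.3294
Market 125.78 < fair 130.3294: forward underpriced → reverse cash-and-carry (short spot, go long the forward).
At maturity, profit = |F_mkt − F*| = |125.78 − 130.3294| = 4.55 per USD (in JPY)

4.55 per USD (in JPY)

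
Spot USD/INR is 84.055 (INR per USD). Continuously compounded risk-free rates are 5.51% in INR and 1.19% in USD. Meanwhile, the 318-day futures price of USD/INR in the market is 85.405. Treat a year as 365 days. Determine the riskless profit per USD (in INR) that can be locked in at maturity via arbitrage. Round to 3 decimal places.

Fair futures: F* = S·e^(carry·T), with carry = (r_INR − r_USD) = 0.0551 − 0.0119 = 0.0432
F* = 84.055 · e^(0.0432 × 318/365) = 84.055 · e^0.037637 = 84.055 × 1.038354 = 87.2788
Market 85.405 < fair 87.2788: forward underpriced → reverse cash-and-carry (short spot, go long the forward).
At maturity, profit = |F_mkt − F*| = |85.405 − 87.2788| = 1.874 per USD (in INR)

1.874 per USD (in INR)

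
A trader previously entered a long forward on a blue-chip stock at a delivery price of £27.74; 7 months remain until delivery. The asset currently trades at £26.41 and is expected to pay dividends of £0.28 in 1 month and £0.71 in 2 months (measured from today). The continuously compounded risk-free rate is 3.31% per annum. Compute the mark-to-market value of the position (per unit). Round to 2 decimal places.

PV(remaining dividends) I = 0.28·e^(−0.0331·1/12) + 0.71·e^(−0.0331·2/12) = 0.9853
Current forward F = (S − I)·e^(rT) = (26.41 − 0.9853)·e^(0.0331·7/12) = 25.4247 × 1.019496 = 25.9204
Value (long) = (F − K)·e^(−rT) = (25.9204 − 27.74) × 0.980877 = -1.7848
Value = -£1.78

-£1.78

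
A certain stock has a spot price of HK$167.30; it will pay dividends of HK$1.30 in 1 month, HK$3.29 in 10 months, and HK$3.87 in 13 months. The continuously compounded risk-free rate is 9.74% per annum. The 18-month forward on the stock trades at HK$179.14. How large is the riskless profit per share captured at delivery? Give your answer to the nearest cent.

PV(dividends) I = 1.30·e^(−0.0974·1/12) + 3.29·e^(−0.0974·10/12) + 3.87·e^(−0.0974·13/12) = 7.8055
Fair forward F* = (S − I)·e^(rT) = (167.30 − 7.8055)·e^0.146100 = 159.4945 × 1.157312 = 184.5849
Market HK$179.14 < fair 184.5849: forward underpriced → reverse cash-and-carry (short the stock, invest proceeds at r, pay the dividends, go long the forward).
Profit at T = |F_mkt − F*| = |179.14 − 184.5849| = HK$5.44 per share

HK$5.44 per share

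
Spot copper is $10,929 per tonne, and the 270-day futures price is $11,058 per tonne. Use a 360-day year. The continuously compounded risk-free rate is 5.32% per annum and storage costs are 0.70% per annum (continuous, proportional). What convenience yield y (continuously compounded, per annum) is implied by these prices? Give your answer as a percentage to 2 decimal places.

F = S·e^((r+u−y)T) ⇒ (r+u−y) = ln(F/S)/T
ln(11058/10929) = 0.011734; /T ⇒ 0.015645
y = r + u − ln(F/S)/T = 0.0532 + 0.0070 − 0.015645 = 0.044555
y = 4.46%

4.46%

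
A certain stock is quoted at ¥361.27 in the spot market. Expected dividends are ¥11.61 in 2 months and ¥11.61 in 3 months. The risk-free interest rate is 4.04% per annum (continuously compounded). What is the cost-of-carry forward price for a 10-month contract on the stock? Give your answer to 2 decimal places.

PV(dividends) I = 11.61·e^(−0.0404·2/12) + 11.61·e^(−0.0404·3/12)
I = 11.5321 + 11.4933 = 23.0254
F = (S − I)·e^(rT) = (361.27 − 23.0254) · e^(0.0404·10/12)
= 338.2446 · e^0.033667 = 338.2446 × 1.034240 = ¥349.83

¥349.83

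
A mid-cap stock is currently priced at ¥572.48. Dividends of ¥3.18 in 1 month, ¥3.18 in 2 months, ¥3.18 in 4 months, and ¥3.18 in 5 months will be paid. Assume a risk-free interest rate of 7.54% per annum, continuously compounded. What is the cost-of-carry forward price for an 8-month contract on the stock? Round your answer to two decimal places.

¥588.87

PV(dividends) I = 3.18·e^(−0.0754·1/12) + 3.18·e^(−0.0754·2/12) + 3.18·e^(−0.0754·4/12) + 3.18·e^(−0.0754·5/12)
I = 3.1601 + 3.1403 + 3.1011 + 3.0816 = 12.4831
F = (S − I)·e^(rT) = (572.48 − 12.4831) · e^(0.0754·8/12)
= 559.9969 · e^0.050267 = 559.9969 × 1.051552 = ¥588.87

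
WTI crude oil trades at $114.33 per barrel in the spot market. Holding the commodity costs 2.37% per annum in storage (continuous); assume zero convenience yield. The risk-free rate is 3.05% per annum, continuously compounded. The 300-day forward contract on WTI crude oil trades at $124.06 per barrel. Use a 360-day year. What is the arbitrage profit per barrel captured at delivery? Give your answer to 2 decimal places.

$4.45 per barrel

Fair forward: F* = S·e^(carry·T), with carry = (r + u) = 0.0305 + 0.0237 = 0.0542
F* = 114.33 · e^(0.0542 × 300/360) = 114.33 · e^0.045167 = 114.33 × 1.046203 = $119.6124
Market $124.06 > fair $119.6124: forward overpriced → cash-and-carry (buy spot, short the forward).
At maturity, profit = |F_mkt − F*| = |124.06 − 119.6124| = $4.45 per barrel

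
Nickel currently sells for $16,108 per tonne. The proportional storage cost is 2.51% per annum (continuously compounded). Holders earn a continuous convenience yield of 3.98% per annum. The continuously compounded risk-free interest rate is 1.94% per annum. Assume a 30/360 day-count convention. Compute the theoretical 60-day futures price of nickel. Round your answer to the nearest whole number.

$16,121 per tonne

Net carry = r + u − y = 0.0194 + 0.0251 − 0.0398 = 0.0047
F = S·e^((r+u−y)T) = 16108 · e^(0.0047 × 60/360) = 16108 · e^0.000783
= 16108 × 1.000783 = $16,121 per tonne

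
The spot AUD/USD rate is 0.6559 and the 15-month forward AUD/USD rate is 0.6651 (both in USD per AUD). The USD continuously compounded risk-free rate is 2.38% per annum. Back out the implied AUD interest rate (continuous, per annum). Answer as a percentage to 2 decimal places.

1.27%

F = S·e^((r_USD − r_AUD)T) ⇒ r_AUD = r_USD − ln(F/S)/T
ln(0.6651/0.6559) = 0.013929; /(15/12) = 0.011143
r_AUD = 0.0238 − 0.011143 = 0.012657
r_AUD = 1.27%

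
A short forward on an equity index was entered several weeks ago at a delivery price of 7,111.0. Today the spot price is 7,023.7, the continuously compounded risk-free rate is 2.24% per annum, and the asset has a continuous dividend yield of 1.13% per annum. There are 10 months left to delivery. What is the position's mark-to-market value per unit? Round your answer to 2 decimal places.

Current fair forward for the remaining 10 months: F = S·e^((r − q)·T), (r − q) = 0.0224 − 0.0113 = 0.0111
F = 7023.7 · e^(0.0111 × 10/12) = 7023.7 × 1.00929291 = 7088.9706
Value of long forward = (F − K)·e^(−rT) = (7088.9706 − 7111.0) · e^(−0.0224·10/12)
= -22.0294 × 0.98150648 = -21.62
Short position value = −(long value) = 21.62

21.62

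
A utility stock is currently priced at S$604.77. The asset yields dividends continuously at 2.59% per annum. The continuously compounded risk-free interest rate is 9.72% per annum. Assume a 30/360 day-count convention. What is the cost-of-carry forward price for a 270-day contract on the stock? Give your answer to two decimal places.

S$637.99

F = S·e^((r − q)T) = 604.77 · e^((0.0972 − 0.0259) × 270/360)
= 604.77 · e^0.053475 = 604.77 × 1.054931
F = S$637.99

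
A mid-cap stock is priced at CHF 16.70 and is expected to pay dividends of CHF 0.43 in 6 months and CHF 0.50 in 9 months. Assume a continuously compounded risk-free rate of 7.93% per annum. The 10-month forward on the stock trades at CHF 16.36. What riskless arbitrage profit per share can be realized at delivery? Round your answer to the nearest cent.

CHF 0.54 per share

PV(dividends) I = 0.43·e^(−0.0793·6/12) + 0.50·e^(−0.0793·9/12) = 0.8844
Fair forward F* = (S − I)·e^(rT) = (16.70 − 0.8844)·e^0.066083 = 15.8156 × 1.068315 = 16.8960
Market CHF 16.36 < fair 16.8960: forward underpriced → reverse cash-and-carry (short the stock, invest proceeds at r, pay the dividends, go long the forward).
Profit at T = |F_mkt − F*| = |16.36 − 16.8960| = CHF 0.54 per share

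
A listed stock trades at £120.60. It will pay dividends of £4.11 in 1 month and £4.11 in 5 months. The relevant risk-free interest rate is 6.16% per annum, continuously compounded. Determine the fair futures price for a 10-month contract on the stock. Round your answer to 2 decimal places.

PV(dividends) I = 4.11·e^(−0.0616·1/12) + 4.11·e^(−0.0616·5/12)
I = 4.0890 + 4.0059 = 8.0949
F = (S − I)·e^(rT) = (120.60 − 8.0949) · e^(0.0616·10/12)
= 112.5051 · e^0.051333 = 112.5051 × 1.052673 = £118.43

£118.43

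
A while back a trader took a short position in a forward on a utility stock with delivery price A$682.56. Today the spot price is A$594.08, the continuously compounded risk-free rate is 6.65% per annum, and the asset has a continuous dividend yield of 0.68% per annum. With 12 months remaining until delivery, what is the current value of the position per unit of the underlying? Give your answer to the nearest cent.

Current fair forward for the remaining 12 months: F = S·e^((r − q)·T), (r − q) = 0.0665 − 0.0068 = 0.0597
F = 594.08 · e^(0.0597 × 12/12) = 594.08 × 1.061518 = 630.6266
Value of long forward = (F − K)·e^(−rT) = (630.6266 − 682.56) · e^(−0.0665·12/12)
= -51.9334 × 0.935663 = -48.59
Short position value = −(long value) = A$48.59

A$48.59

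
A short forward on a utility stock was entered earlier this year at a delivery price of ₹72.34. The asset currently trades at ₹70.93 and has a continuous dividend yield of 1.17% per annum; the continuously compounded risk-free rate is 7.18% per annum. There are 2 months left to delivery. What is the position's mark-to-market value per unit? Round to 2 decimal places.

₹0.69

Current fair forward for the remaining 2 months: F = S·e^((r − q)·T), (r − q) = 0.0718 − 0.0117 = 0.0601
F = 70.93 · e^(0.0601 × 2/12) = 70.93 × 1.010067 = 71.6441
Value of long forward = (F − K)·e^(−rT) = (71.6441 − 72.34) · e^(−0.0718·2/12)
= -0.6959 × 0.988105 = -0.69
Short position value = −(long value) = ₹0.69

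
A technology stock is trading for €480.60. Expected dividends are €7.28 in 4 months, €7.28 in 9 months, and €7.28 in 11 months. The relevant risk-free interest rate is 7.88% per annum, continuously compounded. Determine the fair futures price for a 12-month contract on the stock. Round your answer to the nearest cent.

PV(dividends) I = 7.28·e^(−0.0788·4/12) + 7.28·e^(−0.0788·9/12) + 7.28·e^(−0.0788·11/12)
I = 7.0913 + 6.8622 + 6.7727 = 20.7262
F = (S − I)·e^(rT) = (480.60 − 20.7262) · e^(0.0788·12/12)
= 459.8738 · e^0.078800 = 459.8738 × 1.081988 = €497.58

€497.58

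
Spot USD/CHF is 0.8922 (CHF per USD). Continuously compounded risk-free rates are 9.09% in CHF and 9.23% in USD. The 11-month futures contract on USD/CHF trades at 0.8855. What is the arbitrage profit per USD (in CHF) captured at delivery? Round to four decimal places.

0.0056 per USD (in CHF)

Fair futures: F* = S·e^(carry·T), with carry = (r_CHF − r_USD) = 0.0909 − 0.0923 = -0.0014
F* = 0.8922 · e^(-0.0014 × 11/12) = 0.8922 · e^-0.001283 = 0.8922 × 0.998718 = 0.8911
Market 0.8855 < fair 0.8911: forward underpriced → reverse cash-and-carry (short spot, go long the forward).
At maturity, profit = |F_mkt − F*| = |0.8855 − 0.8911| = 0.0056 per USD (in CHF)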